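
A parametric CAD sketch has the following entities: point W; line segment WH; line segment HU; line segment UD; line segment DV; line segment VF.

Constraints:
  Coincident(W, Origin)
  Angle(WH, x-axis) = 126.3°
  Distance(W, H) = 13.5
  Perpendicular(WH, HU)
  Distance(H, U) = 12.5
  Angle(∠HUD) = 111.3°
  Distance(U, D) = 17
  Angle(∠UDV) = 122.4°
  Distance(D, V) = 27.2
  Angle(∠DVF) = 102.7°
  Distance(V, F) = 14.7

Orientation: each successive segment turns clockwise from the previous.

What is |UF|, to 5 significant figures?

39.541

W is at the origin; WH runs at 126.3° with length 13.5, so H = (-7.9922, 10.880). WH is perpendicular to HU, so HU runs at 36.300°; with |HU| = 12.5, U = (2.0819, 18.280). ∠HUD = 111.3° gives UD at -32.400° from the x-axis; with |UD| = 17.0, D = (16.436, 9.1711). ∠UDV = 122.4° gives DV at -90.000° from the x-axis; with |DV| = 27.2, V = (16.436, -18.029). ∠DVF = 102.7° gives VF at -167.30° from the x-axis; with |VF| = 14.7, F = (2.0951, -21.261). Then |UF| = |F − U| = 39.541.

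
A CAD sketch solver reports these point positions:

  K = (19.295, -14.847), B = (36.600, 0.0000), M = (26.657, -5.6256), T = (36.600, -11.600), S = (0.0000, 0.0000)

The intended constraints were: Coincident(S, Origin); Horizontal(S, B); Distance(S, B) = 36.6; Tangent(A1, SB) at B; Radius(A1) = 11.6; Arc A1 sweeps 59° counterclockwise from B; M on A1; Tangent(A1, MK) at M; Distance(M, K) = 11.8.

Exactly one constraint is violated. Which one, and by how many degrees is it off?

Tangent(A1, MK) at M — off by 7.60°.

S = (0.00, 0.00) ✓; S.y = 0.00, B.y = 0.00 ✓; |SB| = 36.60 ✓; ∠(TB, BS) = 90.00° ✓; |TB| = 11.60 ✓; bearing(T→M) − bearing(T→B) = 59.00° ✓; |TM| = 11.60 ✓; ∠(TM, MK) = 97.60° ✗; |MK| = 11.80 ✓.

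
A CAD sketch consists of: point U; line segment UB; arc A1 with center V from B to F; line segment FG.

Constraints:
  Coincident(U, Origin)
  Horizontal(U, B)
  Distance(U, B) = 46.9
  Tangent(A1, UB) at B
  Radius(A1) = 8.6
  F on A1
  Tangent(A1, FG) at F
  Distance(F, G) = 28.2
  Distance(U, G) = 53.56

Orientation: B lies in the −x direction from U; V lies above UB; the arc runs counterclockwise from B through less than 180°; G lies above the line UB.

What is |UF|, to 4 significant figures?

39.29

U is at the origin; UB is horizontal with |UB| = 46.9 and B on the −x side, so B = (-46.90, 0.000). The tangent condition forces VB to be normal to UB, so V = B + (0, 8.6) = (-46.90, 8.600). Since VF ⟂ FG (tangency), |VG| = √(8.6² + 28.2²) = 29.48 regardless of where F sits on A1. So G lies on both circle(U, 53.56) and circle(V, 29.48); the above-UB intersection is G = (-38.78, 36.94). F is the foot of the tangent from G: F = (-38.30, 8.746).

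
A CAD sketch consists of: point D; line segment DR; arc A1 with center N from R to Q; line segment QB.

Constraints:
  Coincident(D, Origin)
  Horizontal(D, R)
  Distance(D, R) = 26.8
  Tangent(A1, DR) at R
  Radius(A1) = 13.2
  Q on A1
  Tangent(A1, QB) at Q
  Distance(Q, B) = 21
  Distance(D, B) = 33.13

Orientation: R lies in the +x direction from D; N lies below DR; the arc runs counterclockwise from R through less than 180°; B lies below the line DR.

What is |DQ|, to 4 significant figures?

17.58

Checks: |NQ| = 13.20 ✓; ∠(NQ, QB) = 90.00° ✓; |QB| = 21.00 ✓; |DB| = 33.13 ✓.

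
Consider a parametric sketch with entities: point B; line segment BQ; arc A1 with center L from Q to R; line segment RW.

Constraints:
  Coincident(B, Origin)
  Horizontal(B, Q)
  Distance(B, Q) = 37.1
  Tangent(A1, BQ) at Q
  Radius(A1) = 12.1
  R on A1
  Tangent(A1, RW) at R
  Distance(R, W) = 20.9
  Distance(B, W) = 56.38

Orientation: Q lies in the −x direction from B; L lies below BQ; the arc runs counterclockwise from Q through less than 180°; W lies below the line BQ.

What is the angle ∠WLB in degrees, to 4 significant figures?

124.7°

Checks: |LQ| = 12.10 ✓; |LR| = 12.10 ✓; ∠(LR, RW) = 90.00° ✓; |RW| = 20.90 ✓; |BW| = 56.38 ✓.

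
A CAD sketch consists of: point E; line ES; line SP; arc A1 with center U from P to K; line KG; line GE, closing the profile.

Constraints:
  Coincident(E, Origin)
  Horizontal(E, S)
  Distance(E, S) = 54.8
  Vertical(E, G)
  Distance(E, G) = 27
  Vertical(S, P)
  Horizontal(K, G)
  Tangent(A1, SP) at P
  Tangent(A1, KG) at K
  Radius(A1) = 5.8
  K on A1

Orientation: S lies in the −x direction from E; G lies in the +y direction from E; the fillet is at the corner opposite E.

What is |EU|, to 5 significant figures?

53.390

E is at the origin; ES is horizontal with |ES| = 54.8 and S on the −x side, so S = (-54.800, 0.0000). E and G share the same x with |EG| = 27.0 and G on the +y side, so G = (0.0000, 27.000). The virtual corner opposite E is at (-54.800, 27.000). Since A1 is tangent to SP there, UP ⟂ SP and tangency of A1 to KG means the radius UK is perpendicular to KG, with radius 5.8, so the center U sits 5.8 in from both sides at U = (-49.000, 21.200). Then |EU| = |U − E| = 53.390.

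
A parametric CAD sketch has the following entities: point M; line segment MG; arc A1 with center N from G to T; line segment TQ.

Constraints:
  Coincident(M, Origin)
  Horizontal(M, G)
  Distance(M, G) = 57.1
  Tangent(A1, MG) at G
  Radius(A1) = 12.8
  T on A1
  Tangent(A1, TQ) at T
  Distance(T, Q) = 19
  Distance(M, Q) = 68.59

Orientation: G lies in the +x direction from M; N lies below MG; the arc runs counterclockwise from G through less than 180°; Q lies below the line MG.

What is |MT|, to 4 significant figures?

51.30

Checks: ∠(NG, GM) = 90.00° ✓; |NT| = 12.80 ✓; ∠(NT, TQ) = 90.00° ✓; |TQ| = 19.00 ✓; |MQ| = 68.59 ✓.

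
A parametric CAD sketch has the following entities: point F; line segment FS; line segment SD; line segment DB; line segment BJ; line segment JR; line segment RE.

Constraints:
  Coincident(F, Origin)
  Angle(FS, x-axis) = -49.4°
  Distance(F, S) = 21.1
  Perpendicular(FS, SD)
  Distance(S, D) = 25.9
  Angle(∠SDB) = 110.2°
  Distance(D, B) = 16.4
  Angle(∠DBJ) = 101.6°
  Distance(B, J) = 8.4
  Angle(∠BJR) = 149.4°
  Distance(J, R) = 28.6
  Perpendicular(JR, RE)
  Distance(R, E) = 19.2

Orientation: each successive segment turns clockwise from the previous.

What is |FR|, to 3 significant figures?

4.23

F is at the origin; FS runs at -49.4° with length 21.1, so S = (13.7, -16.0). The perpendicularity gives SD at right angles to FS, so SD runs at -139°; with |SD| = 25.9, D = (-5.93, -32.9). ∠SDB = 110.2° gives DB at 151° from the x-axis; with |DB| = 16.4, B = (-20.2, -24.9). ∠DBJ = 101.6° gives BJ at 72.4° from the x-axis; with |BJ| = 8.4, J = (-17.7, -16.9). ∠BJR = 149.4° gives JR at 41.8° from the x-axis; with |JR| = 28.6, R = (3.61, 2.19). Then |FR| = |R − F| = 4.23.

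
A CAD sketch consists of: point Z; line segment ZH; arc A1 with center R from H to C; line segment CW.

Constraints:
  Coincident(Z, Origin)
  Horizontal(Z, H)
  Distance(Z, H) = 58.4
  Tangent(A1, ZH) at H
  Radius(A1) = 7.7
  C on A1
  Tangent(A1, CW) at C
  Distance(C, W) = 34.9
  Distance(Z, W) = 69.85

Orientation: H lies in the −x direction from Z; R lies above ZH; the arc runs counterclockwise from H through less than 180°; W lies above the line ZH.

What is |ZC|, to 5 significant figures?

51.477

Checks: Z = (0.00, 0.00) ✓; |RC| = 7.700 ✓; ∠(RC, CW) = 90.00° ✓; |CW| = 34.90 ✓; |ZW| = 69.85 ✓.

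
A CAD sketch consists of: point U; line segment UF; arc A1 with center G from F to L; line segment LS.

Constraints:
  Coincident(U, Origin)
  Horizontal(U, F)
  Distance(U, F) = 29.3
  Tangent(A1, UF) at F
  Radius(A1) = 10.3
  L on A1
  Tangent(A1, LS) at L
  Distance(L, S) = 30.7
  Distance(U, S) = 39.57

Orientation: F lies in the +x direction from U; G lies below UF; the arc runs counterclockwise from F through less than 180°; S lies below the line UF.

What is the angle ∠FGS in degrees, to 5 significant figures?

147.78°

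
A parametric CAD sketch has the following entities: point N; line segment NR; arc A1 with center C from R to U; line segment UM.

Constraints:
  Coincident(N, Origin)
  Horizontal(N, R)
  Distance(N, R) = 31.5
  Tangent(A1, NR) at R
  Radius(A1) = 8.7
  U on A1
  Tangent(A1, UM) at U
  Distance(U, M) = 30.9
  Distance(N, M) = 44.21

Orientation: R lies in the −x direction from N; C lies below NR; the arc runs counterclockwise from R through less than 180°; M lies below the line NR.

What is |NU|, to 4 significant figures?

40.98

Checks: |CU| = 8.700 ✓; ∠(CU, UM) = 90.00° ✓; |UM| = 30.90 ✓; |NM| = 44.21 ✓.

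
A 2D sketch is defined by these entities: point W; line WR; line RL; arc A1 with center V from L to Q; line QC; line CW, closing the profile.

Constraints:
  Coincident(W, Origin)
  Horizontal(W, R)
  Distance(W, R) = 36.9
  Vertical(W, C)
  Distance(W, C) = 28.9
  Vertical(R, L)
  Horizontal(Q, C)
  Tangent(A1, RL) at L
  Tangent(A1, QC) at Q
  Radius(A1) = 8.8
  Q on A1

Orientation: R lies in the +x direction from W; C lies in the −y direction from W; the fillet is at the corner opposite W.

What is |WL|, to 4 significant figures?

42.02

W is at the origin; W and R share the same y with |WR| = 36.9 and R on the +x side, so R = (36.90, 0.000). W and C share the same x with |WC| = 28.9 and C on the −y side, so C = (0.000, -28.90). The virtual corner opposite W is at (36.90, -28.90). Since A1 is tangent to RL there, VL ⟂ RL and tangency of A1 to QC means the radius VQ is perpendicular to QC, with radius 8.8, so the center V sits 8.8 in from both sides at V = (28.10, -20.10). That places the tangent points at L = (36.90, -20.10) on RL and Q = (28.10, -28.90) on QC. Then |WL| = |L − W| = 42.02.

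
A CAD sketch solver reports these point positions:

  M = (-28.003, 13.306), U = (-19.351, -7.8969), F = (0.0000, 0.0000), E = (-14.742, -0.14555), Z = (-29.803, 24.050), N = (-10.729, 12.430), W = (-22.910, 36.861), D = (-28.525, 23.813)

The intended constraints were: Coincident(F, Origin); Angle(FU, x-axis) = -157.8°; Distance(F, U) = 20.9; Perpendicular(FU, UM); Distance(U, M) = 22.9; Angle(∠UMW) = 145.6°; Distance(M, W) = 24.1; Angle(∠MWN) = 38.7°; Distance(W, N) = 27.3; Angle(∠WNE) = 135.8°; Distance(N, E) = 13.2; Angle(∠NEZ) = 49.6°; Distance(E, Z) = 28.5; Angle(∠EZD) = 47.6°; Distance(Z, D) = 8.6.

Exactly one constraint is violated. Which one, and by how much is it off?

Distance(Z, D) = 8.6 — off by 7.30.

F = (0.00, 0.00) ✓; FU at -157.8° ✓; |FU| = 20.90 ✓; ∠(FU, UM) = 90.00° ✓; |UM| = 22.90 ✓; ∠UMW = 145.6° ✓; |MW| = 24.10 ✓; ∠MWN = 38.70° ✓; |WN| = 27.30 ✓; ∠WNE = 135.8° ✓; |NE| = 13.20 ✓; ∠NEZ = 49.60° ✓; |EZ| = 28.50 ✓; ∠EZD = 47.59° ✓; |ZD| = 1.300 ✗.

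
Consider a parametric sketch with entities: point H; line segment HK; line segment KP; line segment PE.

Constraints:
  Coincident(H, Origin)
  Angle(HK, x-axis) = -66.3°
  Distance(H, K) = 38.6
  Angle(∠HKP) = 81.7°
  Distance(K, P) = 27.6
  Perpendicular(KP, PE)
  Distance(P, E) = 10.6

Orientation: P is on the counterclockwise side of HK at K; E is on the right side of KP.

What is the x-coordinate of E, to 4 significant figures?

44.54

∠HKP = 81.7°, so KP runs at -66.3° + (180° − 81.7°) = 32.00° from the x-axis; with |KP| = 27.6, P = K + 27.6·(cos 32.00°, sin 32.00°) = (38.92, -20.72). The perpendicularity gives PE at right angles to KP; with |PE| = 10.6 on the right of KP, E = P + 10.6·(0.5299, -0.8480) = (44.54, -29.71). So E.x = 44.54.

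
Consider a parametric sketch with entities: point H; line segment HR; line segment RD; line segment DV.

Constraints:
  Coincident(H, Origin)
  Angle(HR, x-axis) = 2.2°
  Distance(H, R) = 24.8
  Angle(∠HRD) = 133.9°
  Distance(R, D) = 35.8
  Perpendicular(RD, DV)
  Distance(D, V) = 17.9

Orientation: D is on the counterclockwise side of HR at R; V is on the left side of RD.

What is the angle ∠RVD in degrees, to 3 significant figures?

63.4°

H is at the origin; HR runs at 2.2° with length 24.8, so R = 24.8·(cos 2.2°, sin 2.2°) = (24.8, 0.952). ∠HRD = 133.9°, so RD runs at 2.2° + (180° − 133.9°) = 48.3° from the x-axis; with |RD| = 35.8, D = R + 35.8·(cos 48.3°, sin 48.3°) = (48.6, 27.7). RD ⟂ DV; with |DV| = 17.9 on the left of RD, V = D + 17.9·(-0.747, 0.665) = (35.2, 39.6). Then cos ∠RVD = VR·VD / (|VR||VD|), giving 63.4°.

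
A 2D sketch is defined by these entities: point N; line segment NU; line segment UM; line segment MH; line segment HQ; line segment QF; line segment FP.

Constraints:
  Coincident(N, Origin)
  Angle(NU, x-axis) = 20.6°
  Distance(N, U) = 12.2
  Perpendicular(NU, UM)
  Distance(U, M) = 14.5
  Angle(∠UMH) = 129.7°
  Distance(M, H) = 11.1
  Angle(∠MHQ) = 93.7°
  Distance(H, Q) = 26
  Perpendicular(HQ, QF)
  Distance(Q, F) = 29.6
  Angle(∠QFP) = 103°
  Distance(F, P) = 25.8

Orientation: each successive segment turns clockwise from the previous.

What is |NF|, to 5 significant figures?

19.090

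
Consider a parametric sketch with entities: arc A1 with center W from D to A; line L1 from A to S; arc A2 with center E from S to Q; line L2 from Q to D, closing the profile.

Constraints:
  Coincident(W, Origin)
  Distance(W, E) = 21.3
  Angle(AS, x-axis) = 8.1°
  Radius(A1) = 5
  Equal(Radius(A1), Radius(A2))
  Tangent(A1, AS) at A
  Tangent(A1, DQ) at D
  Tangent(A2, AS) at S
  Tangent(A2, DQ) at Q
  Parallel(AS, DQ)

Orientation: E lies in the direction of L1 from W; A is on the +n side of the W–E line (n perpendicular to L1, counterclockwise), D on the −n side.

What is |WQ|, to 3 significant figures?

21.9

The slot axis is L1's direction at 8.1°, so u = (cos 8.1°, sin 8.1°) = (0.990, 0.141) and n = (−sin 8.1°, cos 8.1°) = (-0.141, 0.990). W is at the origin and E lies 21.3 along u from W, so E = 21.3·u = (21.1, 3.00). Tangency of A1 to both parallel lines with radius 5.0 puts A and D at W ± 5.0·n: A = (-0.705, 4.95), D = (0.705, -4.95). Equal radii place S and Q the same way about E: S = E + 5.0·n = (20.4, 7.95), Q = E − 5.0·n = (21.8, -1.95). Then |WQ| = |Q − W| = 21.9.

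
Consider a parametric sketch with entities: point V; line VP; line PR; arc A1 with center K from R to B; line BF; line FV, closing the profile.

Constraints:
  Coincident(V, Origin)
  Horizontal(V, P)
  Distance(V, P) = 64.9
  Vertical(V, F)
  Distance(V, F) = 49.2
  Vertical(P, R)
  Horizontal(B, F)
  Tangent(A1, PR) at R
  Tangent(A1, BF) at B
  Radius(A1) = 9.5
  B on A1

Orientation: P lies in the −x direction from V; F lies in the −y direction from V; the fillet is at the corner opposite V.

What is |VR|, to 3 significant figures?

76.1

V is at the origin; VP is horizontal with |VP| = 64.9 and P on the −x side, so P = (-64.9, 0.00). V and F share the same x with |VF| = 49.2 and F on the −y side, so F = (0.00, -49.2). The virtual corner opposite V is at (-64.9, -49.2). The tangent condition forces KR to be normal to PR and since A1 is tangent to BF there, KB ⟂ BF, with radius 9.5, so the center K sits 9.5 in from both sides at K = (-55.4, -39.7). That places the tangent points at R = (-64.9, -39.7) on PR and B = (-55.4, -49.2) on BF. Then |VR| = |R − V| = 76.1.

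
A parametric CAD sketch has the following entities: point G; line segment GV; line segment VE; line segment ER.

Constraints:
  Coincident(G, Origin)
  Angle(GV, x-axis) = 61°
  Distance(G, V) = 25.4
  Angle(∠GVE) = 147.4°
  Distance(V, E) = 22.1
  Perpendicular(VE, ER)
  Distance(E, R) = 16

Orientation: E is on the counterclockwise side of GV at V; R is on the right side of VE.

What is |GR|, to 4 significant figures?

52.66

∠GVE = 147.4°, so VE runs at 61.0° + (180° − 147.4°) = 93.60° from the x-axis; with |VE| = 22.1, E = V + 22.1·(cos 93.60°, sin 93.60°) = (10.93, 44.27). VE is perpendicular to ER; with |ER| = 16.0 on the right of VE, R = E + 16.0·(0.9980, 0.06279) = (26.89, 45.28). Then |GR| = |R − G| = 52.66.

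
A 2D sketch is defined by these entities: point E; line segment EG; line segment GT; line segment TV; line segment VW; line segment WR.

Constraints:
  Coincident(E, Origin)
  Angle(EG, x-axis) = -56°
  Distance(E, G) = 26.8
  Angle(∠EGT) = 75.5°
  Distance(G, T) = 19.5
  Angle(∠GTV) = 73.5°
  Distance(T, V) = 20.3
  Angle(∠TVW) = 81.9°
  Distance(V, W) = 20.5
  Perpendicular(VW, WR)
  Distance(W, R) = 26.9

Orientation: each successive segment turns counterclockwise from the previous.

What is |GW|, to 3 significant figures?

12.0

E is at the origin; EG runs at -56.0° with length 26.8, so G = (15.0, -22.2). ∠EGT = 75.5° gives GT at 48.5° from the x-axis; with |GT| = 19.5, T = (27.9, -7.61). ∠GTV = 73.5° gives TV at 155° from the x-axis; with |TV| = 20.3, V = (9.51, 0.966). ∠TVW = 81.9° gives VW at -107° from the x-axis; with |VW| = 20.5, W = (3.55, -18.6). Then |GW| = |W − G| = 12.0.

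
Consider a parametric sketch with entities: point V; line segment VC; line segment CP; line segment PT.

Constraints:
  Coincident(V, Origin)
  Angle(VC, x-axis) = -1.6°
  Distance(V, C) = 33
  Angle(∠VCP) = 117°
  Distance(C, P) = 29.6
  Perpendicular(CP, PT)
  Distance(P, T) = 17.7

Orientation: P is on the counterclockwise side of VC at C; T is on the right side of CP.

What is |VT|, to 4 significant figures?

64.86

∠VCP = 117.0°, so CP runs at -1.6° + (180° − 117.0°) = 61.40° from the x-axis; with |CP| = 29.6, P = C + 29.6·(cos 61.40°, sin 61.40°) = (47.16, 25.07). CP ⟂ PT; with |PT| = 17.7 on the right of CP, T = P + 17.7·(0.8780, -0.4787) = (62.70, 16.59). Then |VT| = |T − V| = 64.86.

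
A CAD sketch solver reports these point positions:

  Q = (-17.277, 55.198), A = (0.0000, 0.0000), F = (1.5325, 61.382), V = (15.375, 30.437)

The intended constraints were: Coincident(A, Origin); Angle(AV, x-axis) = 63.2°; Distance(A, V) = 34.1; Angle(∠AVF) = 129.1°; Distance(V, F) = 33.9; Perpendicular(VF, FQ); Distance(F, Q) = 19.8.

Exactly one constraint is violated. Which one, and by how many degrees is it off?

Perpendicular(VF, FQ) — off by 5.90°.

A = (0.00, 0.00) ✓; AV at 63.20° ✓; |AV| = 34.10 ✓; ∠AVF = 129.1° ✓; |VF| = 33.90 ✓; ∠(VF, FQ) = 84.10° ✗; |FQ| = 19.80 ✓.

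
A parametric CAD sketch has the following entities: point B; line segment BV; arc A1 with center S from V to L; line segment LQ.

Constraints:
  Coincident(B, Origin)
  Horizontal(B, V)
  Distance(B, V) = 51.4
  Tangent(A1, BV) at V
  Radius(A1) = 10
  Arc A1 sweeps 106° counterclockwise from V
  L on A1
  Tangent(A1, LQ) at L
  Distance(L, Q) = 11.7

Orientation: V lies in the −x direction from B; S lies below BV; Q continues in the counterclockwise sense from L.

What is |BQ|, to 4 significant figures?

62.57

On A1, V sits at bearing 90° from S; a 106° counterclockwise sweep puts L at bearing 196°, so L = S + 10.0·(cos 196°, sin 196°) = (-61.01, -12.76). A1 meets LQ tangentially, so SL is at right angles to LQ, so LQ runs along (−sin 196°, cos 196°); with |LQ| = 11.7, Q = (-57.79, -24.00). Then |BQ| = |Q − B| = 62.57.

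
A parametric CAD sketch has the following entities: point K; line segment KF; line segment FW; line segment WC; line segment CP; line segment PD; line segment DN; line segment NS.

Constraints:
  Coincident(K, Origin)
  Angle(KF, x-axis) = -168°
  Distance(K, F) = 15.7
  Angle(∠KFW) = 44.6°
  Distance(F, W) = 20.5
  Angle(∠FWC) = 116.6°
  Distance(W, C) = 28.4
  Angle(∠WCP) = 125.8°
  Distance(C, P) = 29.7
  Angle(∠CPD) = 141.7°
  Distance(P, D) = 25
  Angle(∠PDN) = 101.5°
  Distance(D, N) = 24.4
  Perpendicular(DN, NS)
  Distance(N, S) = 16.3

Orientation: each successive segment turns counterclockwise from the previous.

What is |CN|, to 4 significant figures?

53.46

∠CPD = 141.7° gives PD at 123.3° from the x-axis; with |PD| = 25.0, D = (15.17, 50.72). ∠PDN = 101.5° gives DN at -158.2° from the x-axis; with |DN| = 24.4, N = (-7.484, 41.65). Then |CN| = |N − C| = 53.46.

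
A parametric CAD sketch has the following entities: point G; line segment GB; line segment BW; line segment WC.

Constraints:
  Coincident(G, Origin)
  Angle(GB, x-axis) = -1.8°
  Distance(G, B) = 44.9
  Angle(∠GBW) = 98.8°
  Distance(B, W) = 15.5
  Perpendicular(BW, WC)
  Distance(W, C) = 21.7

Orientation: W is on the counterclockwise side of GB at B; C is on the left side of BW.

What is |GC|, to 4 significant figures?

31.85

G is at the origin; GB runs at -1.8° with length 44.9, so B = 44.9·(cos -1.8°, sin -1.8°) = (44.88, -1.410). ∠GBW = 98.8°, so BW runs at -1.8° + (180° − 98.8°) = 79.40° from the x-axis; with |BW| = 15.5, W = B + 15.5·(cos 79.40°, sin 79.40°) = (47.73, 13.83). BW ⟂ WC; with |WC| = 21.7 on the left of BW, C = W + 21.7·(-0.9829, 0.1840) = (26.40, 17.82). Then |GC| = |C − G| = 31.85.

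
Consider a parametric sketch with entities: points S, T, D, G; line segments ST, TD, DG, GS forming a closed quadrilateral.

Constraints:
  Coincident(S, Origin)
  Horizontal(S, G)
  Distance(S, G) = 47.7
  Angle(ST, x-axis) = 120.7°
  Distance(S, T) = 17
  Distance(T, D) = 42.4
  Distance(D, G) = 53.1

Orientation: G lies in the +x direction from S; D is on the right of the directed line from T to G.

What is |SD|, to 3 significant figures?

26.6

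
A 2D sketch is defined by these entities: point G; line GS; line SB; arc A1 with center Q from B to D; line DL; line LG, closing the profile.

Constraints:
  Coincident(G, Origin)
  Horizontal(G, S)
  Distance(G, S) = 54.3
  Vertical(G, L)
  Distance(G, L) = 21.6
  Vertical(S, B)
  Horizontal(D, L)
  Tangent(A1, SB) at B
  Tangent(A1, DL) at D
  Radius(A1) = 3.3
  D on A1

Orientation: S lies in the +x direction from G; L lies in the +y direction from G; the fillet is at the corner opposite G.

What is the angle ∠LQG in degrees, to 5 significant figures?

23.441°

G is at the origin; GS is horizontal with |GS| = 54.3 and S on the +x side, so S = (54.300, 0.0000). GL is vertical with |GL| = 21.6 and L on the +y side, so L = (0.0000, 21.600). The virtual corner opposite G is at (54.300, 21.600). The tangent condition forces QB to be normal to SB and A1 meets DL tangentially, so QD is at right angles to DL, with radius 3.3, so the center Q sits 3.3 in from both sides at Q = (51.000, 18.300). Then cos ∠LQG = QL·QG / (|QL||QG|), giving 23.441°.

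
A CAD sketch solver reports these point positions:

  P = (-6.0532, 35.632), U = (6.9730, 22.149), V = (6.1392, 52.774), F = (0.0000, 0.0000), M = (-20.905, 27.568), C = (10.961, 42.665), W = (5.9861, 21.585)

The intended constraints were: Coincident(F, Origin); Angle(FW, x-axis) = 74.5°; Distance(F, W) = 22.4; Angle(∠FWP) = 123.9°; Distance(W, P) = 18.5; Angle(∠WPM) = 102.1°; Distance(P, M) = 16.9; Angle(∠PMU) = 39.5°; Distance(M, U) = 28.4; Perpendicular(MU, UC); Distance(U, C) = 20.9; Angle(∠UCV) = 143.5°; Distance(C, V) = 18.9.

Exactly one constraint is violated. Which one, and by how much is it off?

Distance(C, V) = 18.9 — off by 7.70.

F = (0.00, 0.00) ✓; FW at 74.50° ✓; |FW| = 22.40 ✓; ∠FWP = 123.9° ✓; |WP| = 18.50 ✓; ∠WPM = 102.1° ✓; |PM| = 16.90 ✓; ∠PMU = 39.50° ✓; |MU| = 28.40 ✓; ∠(MU, UC) = 90.00° ✓; |UC| = 20.90 ✓; ∠UCV = 143.5° ✓; |CV| = 11.20 ✗.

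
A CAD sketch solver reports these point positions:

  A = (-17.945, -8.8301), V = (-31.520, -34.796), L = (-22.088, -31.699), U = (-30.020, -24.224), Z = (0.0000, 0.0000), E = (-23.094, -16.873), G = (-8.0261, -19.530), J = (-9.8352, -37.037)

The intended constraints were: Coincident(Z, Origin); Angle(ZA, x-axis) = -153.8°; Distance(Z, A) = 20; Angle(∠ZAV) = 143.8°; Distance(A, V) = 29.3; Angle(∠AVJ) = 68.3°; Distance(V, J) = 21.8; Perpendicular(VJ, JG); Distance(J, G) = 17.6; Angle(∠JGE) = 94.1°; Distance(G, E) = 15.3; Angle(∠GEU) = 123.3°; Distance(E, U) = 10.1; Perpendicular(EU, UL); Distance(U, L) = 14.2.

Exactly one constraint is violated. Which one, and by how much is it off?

Distance(U, L) = 14.2 — off by 3.30.

Z = (0.00, 0.00) ✓; ZA at -153.8° ✓; |ZA| = 20.00 ✓; ∠ZAV = 143.8° ✓; |AV| = 29.30 ✓; ∠AVJ = 68.30° ✓; |VJ| = 21.80 ✓; ∠(VJ, JG) = 90.00° ✓; |JG| = 17.60 ✓; ∠JGE = 94.10° ✓; |GE| = 15.30 ✓; ∠GEU = 123.3° ✓; |EU| = 10.10 ✓; ∠(EU, UL) = 89.99° ✓; |UL| = 10.90 ✗.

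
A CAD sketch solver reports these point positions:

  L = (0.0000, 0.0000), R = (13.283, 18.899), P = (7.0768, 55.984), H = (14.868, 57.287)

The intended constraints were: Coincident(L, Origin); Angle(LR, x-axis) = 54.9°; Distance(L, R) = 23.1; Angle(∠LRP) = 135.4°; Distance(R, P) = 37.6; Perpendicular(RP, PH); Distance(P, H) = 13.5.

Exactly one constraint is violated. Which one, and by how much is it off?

Distance(P, H) = 13.5 — off by 5.60.

L = (0.00, 0.00) ✓; LR at 54.90° ✓; |LR| = 23.10 ✓; ∠LRP = 135.4° ✓; |RP| = 37.60 ✓; ∠(RP, PH) = 90.01° ✓; |PH| = 7.899 ✗.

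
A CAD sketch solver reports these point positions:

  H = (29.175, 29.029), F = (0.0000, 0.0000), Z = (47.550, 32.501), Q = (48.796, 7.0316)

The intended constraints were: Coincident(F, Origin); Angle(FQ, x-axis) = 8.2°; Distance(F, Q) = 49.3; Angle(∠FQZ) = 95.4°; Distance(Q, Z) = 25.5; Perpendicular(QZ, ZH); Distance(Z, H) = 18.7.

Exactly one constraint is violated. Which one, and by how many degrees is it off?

Perpendicular(QZ, ZH) — off by 7.90°.

F = (0.00, 0.00) ✓; FQ at 8.200° ✓; |FQ| = 49.30 ✓; ∠FQZ = 95.40° ✓; |QZ| = 25.50 ✓; ∠(QZ, ZH) = 97.90° ✗; |ZH| = 18.70 ✓.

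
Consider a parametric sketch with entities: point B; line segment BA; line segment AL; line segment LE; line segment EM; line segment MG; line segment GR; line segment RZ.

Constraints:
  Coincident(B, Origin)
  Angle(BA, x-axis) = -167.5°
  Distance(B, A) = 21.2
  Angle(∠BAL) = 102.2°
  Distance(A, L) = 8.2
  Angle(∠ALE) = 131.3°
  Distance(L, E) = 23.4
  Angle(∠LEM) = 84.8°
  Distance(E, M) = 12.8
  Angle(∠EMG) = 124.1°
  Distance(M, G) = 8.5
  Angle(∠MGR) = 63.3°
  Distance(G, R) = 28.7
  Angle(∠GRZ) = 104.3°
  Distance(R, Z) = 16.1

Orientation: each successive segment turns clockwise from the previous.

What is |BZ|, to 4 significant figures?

45.27

B is at the origin; BA runs at -167.5° with length 21.2, so A = (-20.70, -4.589). ∠BAL = 102.2° gives AL at 114.7° from the x-axis; with |AL| = 8.2, L = (-24.12, 2.861). ∠ALE = 131.3° gives LE at 66.00° from the x-axis; with |LE| = 23.4, E = (-14.61, 24.24). ∠LEM = 84.8° gives EM at -29.20° from the x-axis; with |EM| = 12.8, M = (-3.433, 17.99). ∠EMG = 124.1° gives MG at -85.10° from the x-axis; with |MG| = 8.5, G = (-2.707, 9.525). ∠MGR = 63.3° gives GR at 158.2° from the x-axis; with |GR| = 28.7, R = (-29.35, 20.18). ∠GRZ = 104.3° gives RZ at 82.50° from the x-axis; with |RZ| = 16.1, Z = (-27.25, 36.15). Then |BZ| = |Z − B| = 45.27.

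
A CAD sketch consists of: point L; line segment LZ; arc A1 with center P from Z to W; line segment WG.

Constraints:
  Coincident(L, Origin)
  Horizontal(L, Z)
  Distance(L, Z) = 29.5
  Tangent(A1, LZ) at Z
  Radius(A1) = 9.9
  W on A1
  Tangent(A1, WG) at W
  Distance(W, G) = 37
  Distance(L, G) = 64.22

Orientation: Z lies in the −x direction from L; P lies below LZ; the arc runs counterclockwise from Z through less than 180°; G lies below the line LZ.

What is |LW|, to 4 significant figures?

39.99

Checks: |PW| = 9.900 ✓; ∠(PW, WG) = 90.00° ✓; |WG| = 37.00 ✓; |LG| = 64.22 ✓.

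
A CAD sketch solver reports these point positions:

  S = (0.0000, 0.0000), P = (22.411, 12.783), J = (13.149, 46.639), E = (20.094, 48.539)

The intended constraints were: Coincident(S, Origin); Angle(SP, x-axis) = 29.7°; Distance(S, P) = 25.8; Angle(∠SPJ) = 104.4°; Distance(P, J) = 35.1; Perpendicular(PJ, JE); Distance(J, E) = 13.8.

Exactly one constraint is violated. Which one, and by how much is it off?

Distance(J, E) = 13.8 — off by 6.60.

S = (0.00, 0.00) ✓; SP at 29.70° ✓; |SP| = 25.80 ✓; ∠SPJ = 104.4° ✓; |PJ| = 35.10 ✓; ∠(PJ, JE) = 90.00° ✓; |JE| = 7.200 ✗.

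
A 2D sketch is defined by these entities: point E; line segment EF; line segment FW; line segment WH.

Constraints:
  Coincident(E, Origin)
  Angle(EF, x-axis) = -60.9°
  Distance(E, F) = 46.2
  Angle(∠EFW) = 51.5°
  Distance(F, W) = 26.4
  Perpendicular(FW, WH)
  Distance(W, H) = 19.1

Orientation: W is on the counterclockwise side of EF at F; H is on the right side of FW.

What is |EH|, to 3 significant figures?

55.3

∠EFW = 51.5°, so FW runs at -60.9° + (180° − 51.5°) = 67.6° from the x-axis; with |FW| = 26.4, W = F + 26.4·(cos 67.6°, sin 67.6°) = (32.5, -16.0). The perpendicularity gives WH at right angles to FW; with |WH| = 19.1 on the right of FW, H = W + 19.1·(0.925, -0.381) = (50.2, -23.2). Then |EH| = |H − E| = 55.3.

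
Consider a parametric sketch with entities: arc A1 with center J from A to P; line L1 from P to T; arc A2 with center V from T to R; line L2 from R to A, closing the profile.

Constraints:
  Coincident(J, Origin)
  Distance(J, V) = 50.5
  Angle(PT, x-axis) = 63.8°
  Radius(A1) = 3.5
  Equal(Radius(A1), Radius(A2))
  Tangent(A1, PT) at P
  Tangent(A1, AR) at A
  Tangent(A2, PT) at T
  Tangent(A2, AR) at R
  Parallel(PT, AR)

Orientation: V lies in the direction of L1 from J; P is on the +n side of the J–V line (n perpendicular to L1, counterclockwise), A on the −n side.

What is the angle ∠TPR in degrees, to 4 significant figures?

7.892°

The slot axis is L1's direction at 63.8°, so u = (cos 63.8°, sin 63.8°) = (0.4415, 0.8973) and n = (−sin 63.8°, cos 63.8°) = (-0.8973, 0.4415). J is at the origin and V lies 50.5 along u from J, so V = 50.5·u = (22.30, 45.31). Tangency of A1 to both parallel lines with radius 3.5 puts P and A at J ± 3.5·n: P = (-3.140, 1.545), A = (3.140, -1.545). Equal radii place T and R the same way about V: T = V + 3.5·n = (19.16, 46.86), R = V − 3.5·n = (25.44, 43.77). Then cos ∠TPR = PT·PR / (|PT||PR|), giving 7.892°.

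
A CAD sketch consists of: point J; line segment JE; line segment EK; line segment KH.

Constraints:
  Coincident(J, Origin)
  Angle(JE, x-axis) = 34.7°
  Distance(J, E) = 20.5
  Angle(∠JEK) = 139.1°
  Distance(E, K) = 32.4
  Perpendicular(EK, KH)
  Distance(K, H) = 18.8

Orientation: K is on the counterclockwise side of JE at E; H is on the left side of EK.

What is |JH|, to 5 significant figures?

48.196

∠JEK = 139.1°, so EK runs at 34.7° + (180° − 139.1°) = 75.600° from the x-axis; with |EK| = 32.4, K = E + 32.4·(cos 75.600°, sin 75.600°) = (24.912, 43.052). EK ⟂ KH; with |KH| = 18.8 on the left of EK, H = K + 18.8·(-0.96858, 0.24869) = (6.7021, 47.728). Then |JH| = |H − J| = 48.196.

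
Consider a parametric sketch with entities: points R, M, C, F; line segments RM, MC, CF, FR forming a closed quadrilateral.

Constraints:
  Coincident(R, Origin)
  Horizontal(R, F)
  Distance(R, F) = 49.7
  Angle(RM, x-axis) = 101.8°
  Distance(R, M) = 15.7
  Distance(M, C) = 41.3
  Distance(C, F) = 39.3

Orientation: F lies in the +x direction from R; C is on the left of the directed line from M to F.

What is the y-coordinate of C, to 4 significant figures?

35.50

R is at the origin; RF is horizontal with |RF| = 49.7 and F in +x, so F = (49.7, 0). RM runs at 101.8° with |RM| = 15.7, so M = (-3.211, 15.37). C is determined by |MC| = 41.3 and |CF| = 39.3 together: it lies at the intersection of circle(M, 41.3) and circle(F, 39.3). With |MF| = 55.10, the foot of the radical line on MF is 29.01 from M and the perpendicular offset is √(41.3² − 29.01²) = 29.39. Taking the left-of-MF solution: C = (32.85, 35.50).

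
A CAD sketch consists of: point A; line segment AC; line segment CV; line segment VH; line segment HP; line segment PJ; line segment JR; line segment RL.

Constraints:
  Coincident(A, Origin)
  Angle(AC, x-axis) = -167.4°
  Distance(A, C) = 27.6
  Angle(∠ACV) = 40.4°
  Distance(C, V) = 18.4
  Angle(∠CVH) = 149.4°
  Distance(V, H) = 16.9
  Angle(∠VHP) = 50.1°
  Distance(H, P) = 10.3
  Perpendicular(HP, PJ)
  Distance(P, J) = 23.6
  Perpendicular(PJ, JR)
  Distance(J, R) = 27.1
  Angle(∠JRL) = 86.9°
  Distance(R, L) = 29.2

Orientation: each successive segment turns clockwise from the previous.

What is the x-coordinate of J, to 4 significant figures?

-25.84

A is at the origin; AC runs at -167.4° with length 27.6, so C = (-26.94, -6.021). ∠ACV = 40.4° gives CV at 53.00° from the x-axis; with |CV| = 18.4, V = (-15.86, 8.674). ∠CVH = 149.4° gives VH at 22.40° from the x-axis; with |VH| = 16.9, H = (-0.2371, 15.11). ∠VHP = 50.1° gives HP at -107.5° from the x-axis; with |HP| = 10.3, P = (-3.334, 5.291). HP is perpendicular to PJ, so PJ runs at 162.5°; with |PJ| = 23.6, J = (-25.84, 12.39). So J.x = -25.84.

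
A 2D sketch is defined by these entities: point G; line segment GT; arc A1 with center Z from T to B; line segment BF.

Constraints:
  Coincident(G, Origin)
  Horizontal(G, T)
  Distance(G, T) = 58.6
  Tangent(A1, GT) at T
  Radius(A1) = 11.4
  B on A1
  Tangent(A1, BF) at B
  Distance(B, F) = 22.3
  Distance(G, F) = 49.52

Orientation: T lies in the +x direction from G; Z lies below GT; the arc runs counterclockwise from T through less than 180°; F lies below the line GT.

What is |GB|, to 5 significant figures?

48.452

Checks: |ZB| = 11.40 ✓; ∠(ZB, BF) = 90.00° ✓; |BF| = 22.30 ✓; |GF| = 49.52 ✓.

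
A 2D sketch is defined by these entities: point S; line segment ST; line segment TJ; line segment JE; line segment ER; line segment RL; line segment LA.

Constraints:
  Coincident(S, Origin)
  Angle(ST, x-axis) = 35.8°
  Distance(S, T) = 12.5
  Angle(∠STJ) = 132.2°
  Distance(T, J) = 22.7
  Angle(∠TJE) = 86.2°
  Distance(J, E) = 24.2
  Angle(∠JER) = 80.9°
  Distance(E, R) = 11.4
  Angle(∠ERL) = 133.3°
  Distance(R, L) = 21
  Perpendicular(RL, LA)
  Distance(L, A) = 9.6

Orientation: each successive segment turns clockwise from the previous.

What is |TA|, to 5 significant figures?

7.7590

S is at the origin; ST runs at 35.8° with length 12.5, so T = (10.138, 7.3120). ∠STJ = 132.2° gives TJ at -12.000° from the x-axis; with |TJ| = 22.7, J = (32.342, 2.5924). ∠TJE = 86.2° gives JE at -105.80° from the x-axis; with |JE| = 24.2, E = (25.753, -20.693). ∠JER = 80.9° gives ER at 155.10° from the x-axis; with |ER| = 11.4, R = (15.413, -15.893). ∠ERL = 133.3° gives RL at 108.40° from the x-axis; with |RL| = 21.0, L = (8.7841, 4.0329). RL ⟂ LA, so LA runs at 18.400°; with |LA| = 9.6, A = (17.893, 7.0631). Then |TA| = |A − T| = 7.7590.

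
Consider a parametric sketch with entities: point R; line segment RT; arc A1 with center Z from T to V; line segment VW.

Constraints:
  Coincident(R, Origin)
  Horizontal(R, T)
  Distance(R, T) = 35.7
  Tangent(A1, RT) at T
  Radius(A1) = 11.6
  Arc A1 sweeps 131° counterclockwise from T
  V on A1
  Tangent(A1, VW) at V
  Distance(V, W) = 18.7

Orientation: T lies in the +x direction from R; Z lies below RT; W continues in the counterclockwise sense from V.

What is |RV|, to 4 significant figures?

33.09

R is at the origin; R and T share the same y with |RT| = 35.7 and T on the +x side, so T = (35.70, 0.000). Tangency of A1 to RT means the radius ZT is perpendicular to RT, so Z = T + (0, -11.6) = (35.70, -11.60). On A1, T sits at bearing 90° from Z; a 131° counterclockwise sweep puts V at bearing 221°, so V = Z + 11.6·(cos 221°, sin 221°) = (26.95, -19.21). Then |RV| = |V − R| = 33.09.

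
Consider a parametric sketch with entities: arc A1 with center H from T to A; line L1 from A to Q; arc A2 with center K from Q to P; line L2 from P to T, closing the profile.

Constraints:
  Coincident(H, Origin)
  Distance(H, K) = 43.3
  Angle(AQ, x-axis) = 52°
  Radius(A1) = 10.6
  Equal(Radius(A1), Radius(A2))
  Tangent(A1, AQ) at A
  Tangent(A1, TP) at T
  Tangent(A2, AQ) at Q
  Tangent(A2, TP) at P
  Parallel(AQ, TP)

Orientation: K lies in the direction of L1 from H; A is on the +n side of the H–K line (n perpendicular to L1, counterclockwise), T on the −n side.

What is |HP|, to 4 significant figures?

44.58

Tangency of A1 to both parallel lines with radius 10.6 puts A and T at H ± 10.6·n: A = (-8.353, 6.526), T = (8.353, -6.526). Equal radii place Q and P the same way about K: Q = K + 10.6·n = (18.31, 40.65), P = K − 10.6·n = (35.01, 27.59). Then |HP| = |P − H| = 44.58.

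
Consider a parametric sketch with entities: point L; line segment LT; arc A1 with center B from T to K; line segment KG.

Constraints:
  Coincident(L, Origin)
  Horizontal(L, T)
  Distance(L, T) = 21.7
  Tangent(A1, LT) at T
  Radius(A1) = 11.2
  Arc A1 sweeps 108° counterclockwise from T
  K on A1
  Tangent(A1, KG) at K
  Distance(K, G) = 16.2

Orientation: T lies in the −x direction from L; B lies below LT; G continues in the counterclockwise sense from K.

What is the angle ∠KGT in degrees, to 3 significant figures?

28.6°

L is at the origin; L and T share the same y with |LT| = 21.7 and T on the −x side, so T = (-21.7, 0.00). A1 meets LT tangentially, so BT is at right angles to LT, so B = T + (0, -11.2) = (-21.7, -11.2). On A1, T sits at bearing 90° from B; a 108° counterclockwise sweep puts K at bearing 198°, so K = B + 11.2·(cos 198°, sin 198°) = (-32.4, -14.7). Since A1 is tangent to KG there, BK ⟂ KG, so KG runs along (−sin 198°, cos 198°); with |KG| = 16.2, G = (-27.3, -30.1). Then cos ∠KGT = GK·GT / (|GK||GT|), giving 28.6°.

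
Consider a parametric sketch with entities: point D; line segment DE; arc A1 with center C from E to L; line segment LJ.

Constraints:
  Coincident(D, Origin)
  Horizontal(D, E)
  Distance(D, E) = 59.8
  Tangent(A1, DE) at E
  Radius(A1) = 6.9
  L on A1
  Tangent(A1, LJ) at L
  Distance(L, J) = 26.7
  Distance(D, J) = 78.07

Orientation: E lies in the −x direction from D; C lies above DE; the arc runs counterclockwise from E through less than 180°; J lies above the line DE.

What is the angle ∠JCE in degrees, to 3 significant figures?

156°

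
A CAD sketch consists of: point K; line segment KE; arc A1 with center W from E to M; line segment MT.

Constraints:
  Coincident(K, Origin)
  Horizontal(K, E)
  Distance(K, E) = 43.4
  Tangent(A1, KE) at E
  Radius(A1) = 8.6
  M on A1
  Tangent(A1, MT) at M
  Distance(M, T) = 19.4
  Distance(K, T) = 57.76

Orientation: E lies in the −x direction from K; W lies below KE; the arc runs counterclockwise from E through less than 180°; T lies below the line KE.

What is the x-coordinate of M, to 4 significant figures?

-51.96

K is at the origin; KE is horizontal with |KE| = 43.4 and E on the −x side, so E = (-43.40, 0.000). Tangency of A1 to KE means the radius WE is perpendicular to KE, so W = E + (0, -8.6) = (-43.40, -8.600). Since WM ⟂ MT (tangency), |WT| = √(8.6² + 19.4²) = 21.22 regardless of where M sits on A1. So T lies on both circle(K, 57.76) and circle(W, 21.22); the below-KE intersection is T = (-50.11, -28.73). M is the foot of the tangent from T: M = (-51.96, -9.422).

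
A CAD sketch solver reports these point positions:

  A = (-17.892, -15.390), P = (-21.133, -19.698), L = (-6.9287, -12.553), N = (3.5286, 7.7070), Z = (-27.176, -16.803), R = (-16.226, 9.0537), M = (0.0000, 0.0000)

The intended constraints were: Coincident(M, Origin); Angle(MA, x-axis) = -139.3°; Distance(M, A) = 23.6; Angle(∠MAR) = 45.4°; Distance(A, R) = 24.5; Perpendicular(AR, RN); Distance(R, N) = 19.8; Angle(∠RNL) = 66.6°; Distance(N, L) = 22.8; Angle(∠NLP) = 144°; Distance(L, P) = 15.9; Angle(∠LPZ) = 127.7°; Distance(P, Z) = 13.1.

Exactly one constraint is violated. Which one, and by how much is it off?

Distance(P, Z) = 13.1 — off by 6.40.

M = (0.00, 0.00) ✓; MA at -139.3° ✓; |MA| = 23.60 ✓; ∠MAR = 45.40° ✓; |AR| = 24.50 ✓; ∠(AR, RN) = 90.00° ✓; |RN| = 19.80 ✓; ∠RNL = 66.60° ✓; |NL| = 22.80 ✓; ∠NLP = 144.0° ✓; |LP| = 15.90 ✓; ∠LPZ = 127.7° ✓; |PZ| = 6.701 ✗.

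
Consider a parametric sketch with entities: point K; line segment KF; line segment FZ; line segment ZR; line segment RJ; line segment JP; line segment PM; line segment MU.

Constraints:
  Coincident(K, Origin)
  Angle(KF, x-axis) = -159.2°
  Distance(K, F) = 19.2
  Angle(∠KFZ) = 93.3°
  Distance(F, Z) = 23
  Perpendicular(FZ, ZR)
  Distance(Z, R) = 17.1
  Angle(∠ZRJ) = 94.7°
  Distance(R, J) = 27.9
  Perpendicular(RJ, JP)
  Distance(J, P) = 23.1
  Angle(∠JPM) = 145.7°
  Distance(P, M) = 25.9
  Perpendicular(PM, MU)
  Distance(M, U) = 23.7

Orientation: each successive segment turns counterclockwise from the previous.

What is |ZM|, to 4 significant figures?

31.14

K is at the origin; KF runs at -159.2° with length 19.2, so F = (-17.95, -6.818). ∠KFZ = 93.3° gives FZ at -72.50° from the x-axis; with |FZ| = 23.0, Z = (-11.03, -28.75). FZ is perpendicular to ZR, so ZR runs at 17.50°; with |ZR| = 17.1, R = (5.276, -23.61). ∠ZRJ = 94.7° gives RJ at 102.8° from the x-axis; with |RJ| = 27.9, J = (-0.9051, 3.595). The perpendicularity gives JP at right angles to RJ, so JP runs at -167.2°; with |JP| = 23.1, P = (-23.43, -1.523). ∠JPM = 145.7° gives PM at -132.9° from the x-axis; with |PM| = 25.9, M = (-41.06, -20.50). Then |ZM| = |M − Z| = 31.14.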